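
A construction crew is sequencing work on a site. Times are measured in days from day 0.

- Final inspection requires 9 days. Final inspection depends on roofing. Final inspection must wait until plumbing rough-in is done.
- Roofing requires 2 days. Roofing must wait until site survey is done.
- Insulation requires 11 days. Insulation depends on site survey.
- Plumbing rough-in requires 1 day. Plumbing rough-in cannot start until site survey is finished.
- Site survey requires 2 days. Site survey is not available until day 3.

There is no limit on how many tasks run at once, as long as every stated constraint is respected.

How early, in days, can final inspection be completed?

Site survey cannot begin until its own release at day 3. It runs from day 3 to 3 + 2 = day 5.
Plumbing rough-in cannot begin until site survey (finishes day 5). It runs from day 5 to 5 + 1 = day 6.
Roofing cannot begin until site survey (finishes day 5). It runs from day 5 to 5 + 2 = day 7.
Final inspection has to wait for roofing (finishes day 7); plumbing rough-in (finishes day 6). The latest of these is day 7, so final inspection runs day 7 to 7 + 9 = day 16.

16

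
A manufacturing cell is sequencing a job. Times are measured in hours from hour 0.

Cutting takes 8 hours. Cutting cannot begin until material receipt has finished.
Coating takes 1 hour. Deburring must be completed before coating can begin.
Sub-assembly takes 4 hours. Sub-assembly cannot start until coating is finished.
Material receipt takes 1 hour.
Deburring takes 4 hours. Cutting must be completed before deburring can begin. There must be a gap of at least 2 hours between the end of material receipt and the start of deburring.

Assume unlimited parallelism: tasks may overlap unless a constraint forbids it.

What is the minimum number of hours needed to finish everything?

18

Material receipt can start immediately at hour 0; it finishes at hour 1.
Cutting cannot begin until material receipt (finishes hour 1). It runs from hour 1 to 1 + 8 = hour 9.
Deburring cannot start until cutting (finishes hour 9); material receipt (finishes hour 1, plus 2-hour gap → hour 3). The controlling bound is hour 9, so deburring finishes at 9 + 4 = hour 13.
Coating cannot begin until deburring (finishes hour 13). It runs from hour 13 to 13 + 1 = hour 14.
Sub-assembly waits on coating (finishes hour 14), so it starts at hour 14 and finishes at 14 + 4 = hour 18.
All tasks are finished once the last one completes. Finish times: Material receipt at 1, Cutting at 9, Deburring at 13, Coating at 14, Sub-assembly at 18. The latest is hour 18.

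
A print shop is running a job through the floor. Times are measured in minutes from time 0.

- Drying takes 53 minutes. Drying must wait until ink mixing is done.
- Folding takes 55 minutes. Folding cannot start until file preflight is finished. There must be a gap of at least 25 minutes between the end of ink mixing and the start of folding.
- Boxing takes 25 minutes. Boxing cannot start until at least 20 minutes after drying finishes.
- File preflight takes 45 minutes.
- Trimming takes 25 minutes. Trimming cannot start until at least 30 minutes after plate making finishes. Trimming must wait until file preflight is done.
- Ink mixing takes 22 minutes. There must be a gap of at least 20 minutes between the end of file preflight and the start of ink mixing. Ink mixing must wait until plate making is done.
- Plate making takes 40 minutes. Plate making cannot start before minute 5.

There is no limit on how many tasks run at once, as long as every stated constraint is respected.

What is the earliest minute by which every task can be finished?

185

Plate making cannot begin until its own release at minute 5. It runs from minute 5 to 5 + 40 = minute 45.
File preflight can start immediately at minute 0; it finishes at minute 45.
Trimming cannot start until plate making (finishes minute 45, plus 30-minute gap → minute 75); file preflight (finishes minute 45). The controlling bound is minute 75, so trimming finishes at 75 + 25 = minute 100.
Ink mixing cannot start until file preflight (finishes minute 45, plus 20-minute gap → minute 65); plate making (finishes minute 45). The controlling bound is minute 65, so ink mixing finishes at 65 + 22 = minute 87.
For folding: file preflight (finishes minute 45); ink mixing (finishes minute 87, plus 25-minute gap → minute 112). Taking the maximum gives a start of minute 112, and it finishes at 112 + 55 = minute 167.
After ink mixing (finishes minute 87), drying can start at minute 87 and finishes at minute 140.
After drying (finishes minute 140, plus 20-minute gap → minute 160), boxing can start at minute 160 and finishes at minute 185.
All tasks are finished once the last one completes. Finish times: File preflight at 45, Plate making at 45, Ink mixing at 87, Drying at 140, Trimming at 100, Folding at 167, Boxing at 185. The latest is minute 185.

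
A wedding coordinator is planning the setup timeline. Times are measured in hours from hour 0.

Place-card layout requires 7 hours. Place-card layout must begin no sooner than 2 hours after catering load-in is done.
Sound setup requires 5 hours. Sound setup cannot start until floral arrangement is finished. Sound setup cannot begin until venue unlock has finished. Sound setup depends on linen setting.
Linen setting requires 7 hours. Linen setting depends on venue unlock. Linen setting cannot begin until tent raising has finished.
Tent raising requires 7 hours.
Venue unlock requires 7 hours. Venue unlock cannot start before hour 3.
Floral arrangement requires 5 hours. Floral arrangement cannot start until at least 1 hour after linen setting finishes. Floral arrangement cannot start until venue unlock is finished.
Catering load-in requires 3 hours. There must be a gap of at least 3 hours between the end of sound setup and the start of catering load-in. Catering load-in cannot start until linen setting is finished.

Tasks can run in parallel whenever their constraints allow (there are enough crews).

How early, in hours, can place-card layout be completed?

Tent raising has no prerequisites, so it starts at hour 0 and finishes at hour 7.
Venue unlock cannot begin until its own release at hour 3. It runs from hour 3 to 3 + 7 = hour 10.
For linen setting: venue unlock (finishes hour 10); tent raising (finishes hour 7). Taking the maximum gives a start of hour 10, and it finishes at 10 + 7 = hour 17.
For floral arrangement: linen setting (finishes hour 17, plus 1-hour gap → hour 18); venue unlock (finishes hour 10). Taking the maximum gives a start of hour 18, and it finishes at 18 + 5 = hour 23.
For sound setup: floral arrangement (finishes hour 23); venue unlock (finishes hour 10); linen setting (finishes hour 17). Taking the maximum gives a start of hour 23, and it finishes at 23 + 5 = hour 28.
Catering load-in has to wait for sound setup (finishes hour 28, plus 3-hour gap → hour 31); linen setting (finishes hour 17). The latest of these is hour 31, so catering load-in runs hour 31 to 31 + 3 = hour 34.
After catering load-in (finishes hour 34, plus 2-hour gap → hour 36), place-card layout can start at hour 36 and finishes at hour 43.

43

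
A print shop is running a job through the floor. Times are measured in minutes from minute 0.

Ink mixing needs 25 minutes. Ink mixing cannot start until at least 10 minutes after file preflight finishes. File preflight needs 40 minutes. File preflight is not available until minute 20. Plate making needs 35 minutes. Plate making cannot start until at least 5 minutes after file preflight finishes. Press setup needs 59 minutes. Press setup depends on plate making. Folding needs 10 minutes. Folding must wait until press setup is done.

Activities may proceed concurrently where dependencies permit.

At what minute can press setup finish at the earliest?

159

File preflight cannot begin until its own release at minute 20. It runs from minute 20 to 20 + 40 = minute 60.
Plate making waits on file preflight (finishes minute 60, plus 5-minute gap → minute 65), so it starts at minute 65 and finishes at 65 + 35 = minute 100.
Press setup waits on plate making (finishes minute 100), so it starts at minute 100 and finishes at 100 + 59 = minute 159.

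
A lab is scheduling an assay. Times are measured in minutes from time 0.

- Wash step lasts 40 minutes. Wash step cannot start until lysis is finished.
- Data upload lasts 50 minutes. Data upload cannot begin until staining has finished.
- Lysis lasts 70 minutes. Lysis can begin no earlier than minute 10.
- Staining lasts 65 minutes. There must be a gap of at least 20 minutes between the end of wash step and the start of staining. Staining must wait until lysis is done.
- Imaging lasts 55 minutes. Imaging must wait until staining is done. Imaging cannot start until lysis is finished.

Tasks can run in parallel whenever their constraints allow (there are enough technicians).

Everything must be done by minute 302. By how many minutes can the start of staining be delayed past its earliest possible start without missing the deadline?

Lysis cannot begin until its own release at minute 10. It runs from minute 10 to 10 + 70 = minute 80.
After lysis (finishes minute 80), wash step can start at minute 80 and finishes at minute 120.
For staining: wash step (finishes minute 120, plus 20-minute gap → minute 140); lysis (finishes minute 80). Taking the maximum gives a start of minute 140, and it finishes at 140 + 65 = minute 205.

Working backward from the deadline:
Imaging has no dependents, so it just needs to finish by minute 302. Starting by 302 − 55 = minute 247 achieves that.
Data upload has no dependents, so it just needs to finish by minute 302. Starting by 302 − 50 = minute 252 achieves that.
For staining: imaging (must start by minute 247); data upload (must start by minute 252). The most restrictive is minute 247; with a 65-minute duration, staining must start by minute 182.
So staining can start as early as minute 140 and as late as minute 182, giving 182 − 140 = 42 minutes of slack.

42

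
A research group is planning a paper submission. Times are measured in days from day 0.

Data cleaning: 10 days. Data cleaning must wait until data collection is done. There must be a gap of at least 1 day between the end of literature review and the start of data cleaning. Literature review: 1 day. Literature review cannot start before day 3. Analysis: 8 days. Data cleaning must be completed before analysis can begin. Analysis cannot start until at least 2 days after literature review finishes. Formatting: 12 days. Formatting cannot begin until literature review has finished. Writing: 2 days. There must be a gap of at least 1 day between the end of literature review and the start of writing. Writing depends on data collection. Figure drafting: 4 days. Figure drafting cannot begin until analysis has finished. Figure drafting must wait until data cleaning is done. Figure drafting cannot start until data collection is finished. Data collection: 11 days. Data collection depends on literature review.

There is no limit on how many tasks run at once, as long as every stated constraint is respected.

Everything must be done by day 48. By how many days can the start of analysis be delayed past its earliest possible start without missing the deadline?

Literature review waits on its own release at day 3, so it starts at day 3 and finishes at 3 + 1 = day 4.
Data collection waits on literature review (finishes day 4), so it starts at day 4 and finishes at 4 + 11 = day 15.
Data cleaning needs all of data collection (finishes day 15); literature review (finishes day 4, plus 1-day gap → day 5). That puts its earliest start at day 15; it finishes at 15 + 10 = day 25.
Analysis needs all of data cleaning (finishes day 25); literature review (finishes day 4, plus 2-day gap → day 6). That puts its earliest start at day 25; it finishes at 25 + 8 = day 33.

Working backward from the deadline:
To finish by day 48, figure drafting (duration 4) must start no later than day 44.
Analysis feeds into figure drafting (must start by day 44); so analysis must finish by day 44 and therefore start by day 36.
So analysis can start as early as day 25 and as late as day 36, giving 36 − 25 = 11 days of slack.

11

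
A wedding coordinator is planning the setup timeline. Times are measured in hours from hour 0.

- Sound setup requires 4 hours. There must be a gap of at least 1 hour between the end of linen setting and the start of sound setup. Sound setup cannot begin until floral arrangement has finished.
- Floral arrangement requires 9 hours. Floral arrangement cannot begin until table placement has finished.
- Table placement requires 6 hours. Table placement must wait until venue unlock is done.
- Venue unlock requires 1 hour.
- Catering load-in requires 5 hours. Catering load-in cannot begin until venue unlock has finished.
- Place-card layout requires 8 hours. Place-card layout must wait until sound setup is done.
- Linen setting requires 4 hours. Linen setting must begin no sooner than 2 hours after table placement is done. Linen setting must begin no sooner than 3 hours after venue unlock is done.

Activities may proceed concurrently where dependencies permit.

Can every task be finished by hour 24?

No

Venue unlock can start immediately at hour 0; it finishes at hour 1.
Catering load-in waits on venue unlock (finishes hour 1), so it starts at hour 1 and finishes at 1 + 5 = hour 6.
Table placement cannot begin until venue unlock (finishes hour 1). It runs from hour 1 to 1 + 6 = hour 7.
Floral arrangement cannot begin until table placement (finishes hour 7). It runs from hour 7 to 7 + 9 = hour 16.
Linen setting needs all of table placement (finishes hour 7, plus 2-hour gap → hour 9); venue unlock (finishes hour 1, plus 3-hour gap → hour 4). That puts its earliest start at hour 9; it finishes at 9 + 4 = hour 13.
Sound setup cannot start until linen setting (finishes hour 13, plus 1-hour gap → hour 14); floral arrangement (finishes hour 16). The controlling bound is hour 16, so sound setup finishes at 16 + 4 = hour 20.
After sound setup (finishes hour 20), place-card layout can start at hour 20 and finishes at hour 28.
The earliest everything can be done is hour 28, which is after the deadline of 24, so it is not possible.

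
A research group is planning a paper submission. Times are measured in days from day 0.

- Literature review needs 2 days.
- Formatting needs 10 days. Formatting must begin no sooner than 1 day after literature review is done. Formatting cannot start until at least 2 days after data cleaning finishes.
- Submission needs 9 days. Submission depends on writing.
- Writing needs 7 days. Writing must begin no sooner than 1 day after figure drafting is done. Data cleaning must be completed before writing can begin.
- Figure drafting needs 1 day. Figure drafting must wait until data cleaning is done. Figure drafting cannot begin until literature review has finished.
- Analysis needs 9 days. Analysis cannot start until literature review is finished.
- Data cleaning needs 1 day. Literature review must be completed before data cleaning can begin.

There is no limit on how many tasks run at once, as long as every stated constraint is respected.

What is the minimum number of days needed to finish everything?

Literature review can start immediately at day 0; it finishes at day 2.
Analysis cannot begin until literature review (finishes day 2). It runs from day 2 to 2 + 9 = day 11.
After literature review (finishes day 2), data cleaning can start at day 2 and finishes at day 3.
Formatting has to wait for literature review (finishes day 2, plus 1-day gap → day 3); data cleaning (finishes day 3, plus 2-day gap → day 5). The latest of these is day 5, so formatting runs day 5 to 5 + 10 = day 15.
Figure drafting cannot start until data cleaning (finishes day 3); literature review (finishes day 2). The controlling bound is day 3, so figure drafting finishes at 3 + 1 = day 4.
Writing needs all of figure drafting (finishes day 4, plus 1-day gap → day 5); data cleaning (finishes day 3). That puts its earliest start at day 5; it finishes at 5 + 7 = day 12.
Submission cannot begin until writing (finishes day 12). It runs from day 12 to 12 + 9 = day 21.
All tasks are finished once the last one completes. Finish times: Literature review at 2, Data cleaning at 3, Analysis at 11, Figure drafting at 4, Writing at 12, Formatting at 15, Submission at 21. The latest is day 21.

21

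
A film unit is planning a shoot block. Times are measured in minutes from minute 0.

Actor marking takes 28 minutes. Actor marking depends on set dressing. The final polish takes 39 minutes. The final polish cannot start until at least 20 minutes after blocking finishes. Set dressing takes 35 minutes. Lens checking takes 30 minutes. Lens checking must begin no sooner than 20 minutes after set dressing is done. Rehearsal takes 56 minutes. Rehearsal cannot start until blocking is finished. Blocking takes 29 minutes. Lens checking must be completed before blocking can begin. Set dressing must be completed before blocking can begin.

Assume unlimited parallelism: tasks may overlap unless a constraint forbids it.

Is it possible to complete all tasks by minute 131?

No

Set dressing can start immediately at minute 0; it finishes at minute 35.
Actor marking cannot begin until set dressing (finishes minute 35). It runs from minute 35 to 35 + 28 = minute 63.
Lens checking waits on set dressing (finishes minute 35, plus 20-minute gap → minute 55), so it starts at minute 55 and finishes at 55 + 30 = minute 85.
Blocking has to wait for lens checking (finishes minute 85); set dressing (finishes minute 35). The latest of these is minute 85, so blocking runs minute 85 to 85 + 29 = minute 114.
The final polish waits on blocking (finishes minute 114, plus 20-minute gap → minute 134), so it starts at minute 134 and finishes at 134 + 39 = minute 173.
After blocking (finishes minute 114), rehearsal can start at minute 114 and finishes at minute 170.
The earliest everything can be done is minute 173, which is after the deadline of 131, so it is not possible.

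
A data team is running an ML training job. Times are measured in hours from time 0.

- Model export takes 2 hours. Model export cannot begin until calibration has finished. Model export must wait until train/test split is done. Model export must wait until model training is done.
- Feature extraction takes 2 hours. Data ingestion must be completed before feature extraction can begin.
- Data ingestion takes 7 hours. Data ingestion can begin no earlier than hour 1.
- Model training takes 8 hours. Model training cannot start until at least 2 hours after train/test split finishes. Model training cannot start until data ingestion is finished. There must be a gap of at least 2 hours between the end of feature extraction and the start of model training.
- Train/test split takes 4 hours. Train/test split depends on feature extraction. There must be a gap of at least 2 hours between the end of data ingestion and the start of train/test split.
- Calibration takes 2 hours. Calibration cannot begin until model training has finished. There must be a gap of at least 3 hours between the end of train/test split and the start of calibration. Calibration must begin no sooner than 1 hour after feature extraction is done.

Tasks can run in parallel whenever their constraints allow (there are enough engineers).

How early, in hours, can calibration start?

24

Data ingestion waits on its own release at hour 1, so it starts at hour 1 and finishes at 1 + 7 = hour 8.
Feature extraction cannot begin until data ingestion (finishes hour 8). It runs from hour 8 to 8 + 2 = hour 10.
Train/test split needs all of feature extraction (finishes hour 10); data ingestion (finishes hour 8, plus 2-hour gap → hour 10). That puts its earliest start at hour 10; it finishes at 10 + 4 = hour 14.
For model training: train/test split (finishes hour 14, plus 2-hour gap → hour 16); data ingestion (finishes hour 8); feature extraction (finishes hour 10, plus 2-hour gap → hour 12). Taking the maximum gives a start of hour 16, and it finishes at 16 + 8 = hour 24.
Calibration waits on model training (finishes hour 24); train/test split (finishes hour 14, plus 3-hour gap → hour 17); feature extraction (finishes hour 10, plus 1-hour gap → hour 11). The latest of these is hour 24, which is the earliest calibration can start.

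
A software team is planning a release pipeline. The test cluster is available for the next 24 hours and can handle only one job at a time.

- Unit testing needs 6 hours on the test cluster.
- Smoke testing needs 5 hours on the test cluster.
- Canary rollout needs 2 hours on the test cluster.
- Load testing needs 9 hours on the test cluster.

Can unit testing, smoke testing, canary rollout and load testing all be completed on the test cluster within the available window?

Yes

Running back to back, the jobs need 6 + 5 + 2 + 9 = 22 hours on the test cluster.
Since 22 ≤ 24, they fit within the window.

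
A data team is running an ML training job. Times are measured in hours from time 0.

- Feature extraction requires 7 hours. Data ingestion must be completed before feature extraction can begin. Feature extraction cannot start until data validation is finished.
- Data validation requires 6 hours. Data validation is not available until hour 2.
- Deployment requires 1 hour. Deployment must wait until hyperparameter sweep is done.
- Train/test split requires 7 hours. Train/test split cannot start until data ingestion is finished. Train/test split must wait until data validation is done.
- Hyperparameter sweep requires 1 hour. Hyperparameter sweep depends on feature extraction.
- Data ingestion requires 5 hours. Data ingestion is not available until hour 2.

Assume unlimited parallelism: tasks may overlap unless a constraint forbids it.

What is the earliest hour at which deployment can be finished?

After its own release at hour 2, data validation can start at hour 2 and finishes at hour 8.
After its own release at hour 2, data ingestion can start at hour 2 and finishes at hour 7.
Feature extraction cannot start until data ingestion (finishes hour 7); data validation (finishes hour 8). The controlling bound is hour 8, so feature extraction finishes at 8 + 7 = hour 15.
Hyperparameter sweep cannot begin until feature extraction (finishes hour 15). It runs from hour 15 to 15 + 1 = hour 16.
After hyperparameter sweep (finishes hour 16), deployment can start at hour 16 and finishes at hour 17.

17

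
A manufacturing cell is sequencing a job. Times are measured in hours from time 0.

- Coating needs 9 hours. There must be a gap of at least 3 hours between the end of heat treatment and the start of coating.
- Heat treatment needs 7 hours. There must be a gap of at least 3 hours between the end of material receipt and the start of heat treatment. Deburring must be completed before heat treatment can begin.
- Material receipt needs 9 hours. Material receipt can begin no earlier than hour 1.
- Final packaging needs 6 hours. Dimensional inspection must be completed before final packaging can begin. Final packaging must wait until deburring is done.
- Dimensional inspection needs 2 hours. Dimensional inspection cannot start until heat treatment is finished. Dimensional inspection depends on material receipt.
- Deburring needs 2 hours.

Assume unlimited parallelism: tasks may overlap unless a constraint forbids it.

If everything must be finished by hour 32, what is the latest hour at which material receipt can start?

1

Final packaging has no dependents, so it just needs to finish by hour 32. Starting by 32 − 6 = hour 26 achieves that.
Dimensional inspection has to be done before final packaging (must start by hour 26). That means finishing by hour 26, i.e. starting by 26 − 2 = hour 24.
To finish by hour 32, coating (duration 9) must start no later than hour 23.
Heat treatment has several dependents: dimensional inspection (must start by hour 24); coating (must start by hour 23, minus 3-hour gap → hour 20). The earliest of those limits is hour 20, so heat treatment must start by 20 − 7 = hour 13.
For material receipt: heat treatment (must start by hour 13, minus 3-hour gap → hour 10); dimensional inspection (must start by hour 24). The most restrictive is hour 10; with a 9-hour duration, material receipt must start by hour 1.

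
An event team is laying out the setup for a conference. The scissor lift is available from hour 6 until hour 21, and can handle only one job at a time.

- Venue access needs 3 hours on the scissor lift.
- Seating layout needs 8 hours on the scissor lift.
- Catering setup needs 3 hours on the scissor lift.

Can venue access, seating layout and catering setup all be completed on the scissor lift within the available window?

Yes

The scissor lift window is 21 − 6 = 15 hours.
Running back to back, the jobs need 3 + 8 + 3 = 14 hours on the scissor lift.
Since 14 ≤ 15, they fit within the window.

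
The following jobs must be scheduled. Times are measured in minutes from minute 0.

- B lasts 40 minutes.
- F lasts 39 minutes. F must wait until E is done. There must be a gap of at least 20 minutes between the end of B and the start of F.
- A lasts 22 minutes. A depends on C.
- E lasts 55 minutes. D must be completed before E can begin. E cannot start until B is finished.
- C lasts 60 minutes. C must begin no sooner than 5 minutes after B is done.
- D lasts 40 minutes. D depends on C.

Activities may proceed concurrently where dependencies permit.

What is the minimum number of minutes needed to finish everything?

239

B can start immediately at minute 0; it finishes at minute 40.
C waits on B (finishes minute 40, plus 5-minute gap → minute 45), so it starts at minute 45 and finishes at 45 + 60 = minute 105.
D cannot begin until C (finishes minute 105). It runs from minute 105 to 105 + 40 = minute 145.
E needs all of D (finishes minute 145); B (finishes minute 40). That puts its earliest start at minute 145; it finishes at 145 + 55 = minute 200.
For F: E (finishes minute 200); B (finishes minute 40, plus 20-minute gap → minute 60). Taking the maximum gives a start of minute 200, and it finishes at 200 + 39 = minute 239.
A cannot begin until C (finishes minute 105). It runs from minute 105 to 105 + 22 = minute 127.
All tasks are finished once the last one completes. Finish times: A at 127, B at 40, C at 105, D at 145, E at 200, F at 239. The latest is minute 239.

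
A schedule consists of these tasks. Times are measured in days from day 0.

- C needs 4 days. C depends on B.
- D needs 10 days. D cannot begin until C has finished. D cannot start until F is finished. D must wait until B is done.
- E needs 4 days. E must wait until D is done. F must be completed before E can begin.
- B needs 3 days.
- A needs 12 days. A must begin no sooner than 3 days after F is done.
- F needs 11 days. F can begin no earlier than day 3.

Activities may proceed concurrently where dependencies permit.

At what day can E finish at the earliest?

After its own release at day 3, F can start at day 3 and finishes at day 14.
B can start immediately at day 0; it finishes at day 3.
C waits on B (finishes day 3), so it starts at day 3 and finishes at 3 + 4 = day 7.
For D: C (finishes day 7); F (finishes day 14); B (finishes day 3). Taking the maximum gives a start of day 14, and it finishes at 14 + 10 = day 24.
E cannot start until D (finishes day 24); F (finishes day 14). The controlling bound is day 24, so E finishes at 24 + 4 = day 28.

28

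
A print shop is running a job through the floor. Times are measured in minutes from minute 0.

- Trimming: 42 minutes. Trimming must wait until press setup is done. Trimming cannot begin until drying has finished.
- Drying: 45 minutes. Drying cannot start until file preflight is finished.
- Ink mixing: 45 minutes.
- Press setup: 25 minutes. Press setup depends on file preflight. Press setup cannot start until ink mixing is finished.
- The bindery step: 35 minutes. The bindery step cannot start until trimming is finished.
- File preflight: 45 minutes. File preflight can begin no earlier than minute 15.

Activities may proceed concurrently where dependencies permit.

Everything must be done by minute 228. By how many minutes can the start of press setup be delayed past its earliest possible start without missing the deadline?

66

Nothing blocks ink mixing, so it runs from minute 0 to minute 45.
After its own release at minute 15, file preflight can start at minute 15 and finishes at minute 60.
For press setup: file preflight (finishes minute 60); ink mixing (finishes minute 45). Taking the maximum gives a start of minute 60, and it finishes at 60 + 25 = minute 85.

Working backward from the deadline:
To finish by minute 228, the bindery step (duration 35) must start no later than minute 193.
Since the bindery step (must start by minute 193) depends on it, trimming must finish by minute 193. Backing off its 42-minute duration gives a latest start of minute 151.
Press setup must finish before trimming (must start by minute 151). With a 25-minute duration, press setup must start by 151 − 25 = minute 126.
So press setup can start as early as minute 60 and as late as minute 126, giving 126 − 60 = 66 minutes of slack.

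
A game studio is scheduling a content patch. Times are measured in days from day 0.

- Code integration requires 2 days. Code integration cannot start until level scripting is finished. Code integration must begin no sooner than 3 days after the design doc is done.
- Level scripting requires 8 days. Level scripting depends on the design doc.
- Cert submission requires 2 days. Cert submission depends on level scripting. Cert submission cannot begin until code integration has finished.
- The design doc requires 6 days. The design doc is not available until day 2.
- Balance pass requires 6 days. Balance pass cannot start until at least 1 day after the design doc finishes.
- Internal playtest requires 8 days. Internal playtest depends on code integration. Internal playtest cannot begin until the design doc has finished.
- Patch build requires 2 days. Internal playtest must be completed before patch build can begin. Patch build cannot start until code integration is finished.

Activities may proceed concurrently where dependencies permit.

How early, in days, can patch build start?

The design doc waits on its own release at day 2, so it starts at day 2 and finishes at 2 + 6 = day 8.
Level scripting cannot begin until the design doc (finishes day 8). It runs from day 8 to 8 + 8 = day 16.
Code integration has to wait for level scripting (finishes day 16); the design doc (finishes day 8, plus 3-day gap → day 11). The latest of these is day 16, so code integration runs day 16 to 16 + 2 = day 18.
Internal playtest cannot start until code integration (finishes day 18); the design doc (finishes day 8). The controlling bound is day 18, so internal playtest finishes at 18 + 8 = day 26.
Patch build waits on internal playtest (finishes day 26); code integration (finishes day 18). The latest of these is day 26, which is the earliest patch build can start.

26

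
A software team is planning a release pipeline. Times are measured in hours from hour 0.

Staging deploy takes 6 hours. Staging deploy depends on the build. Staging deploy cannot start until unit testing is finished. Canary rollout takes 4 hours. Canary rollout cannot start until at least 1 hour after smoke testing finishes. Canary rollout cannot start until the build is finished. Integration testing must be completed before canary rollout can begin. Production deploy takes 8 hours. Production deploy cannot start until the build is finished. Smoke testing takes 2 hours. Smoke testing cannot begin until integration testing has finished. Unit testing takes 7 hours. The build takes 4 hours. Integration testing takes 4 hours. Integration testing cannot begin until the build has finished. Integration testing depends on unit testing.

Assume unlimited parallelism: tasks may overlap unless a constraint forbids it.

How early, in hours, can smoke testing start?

11

Unit testing has no prerequisites, so it starts at hour 0 and finishes at hour 7.
Nothing blocks the build, so it runs from hour 0 to hour 4.
For integration testing: the build (finishes hour 4); unit testing (finishes hour 7). Taking the maximum gives a start of hour 7, and it finishes at 7 + 4 = hour 11.
Smoke testing waits on integration testing (finishes hour 11), so the earliest it can start is hour 11.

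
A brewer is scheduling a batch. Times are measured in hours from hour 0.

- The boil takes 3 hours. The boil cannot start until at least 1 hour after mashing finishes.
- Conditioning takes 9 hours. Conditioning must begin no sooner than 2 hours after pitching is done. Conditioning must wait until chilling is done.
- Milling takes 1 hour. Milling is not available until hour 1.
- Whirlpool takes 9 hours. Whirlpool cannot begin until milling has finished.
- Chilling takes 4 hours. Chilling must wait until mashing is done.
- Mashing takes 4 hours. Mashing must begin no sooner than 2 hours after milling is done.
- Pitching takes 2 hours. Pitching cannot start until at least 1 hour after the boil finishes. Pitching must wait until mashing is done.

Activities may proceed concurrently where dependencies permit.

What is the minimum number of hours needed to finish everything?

26

Milling cannot begin until its own release at hour 1. It runs from hour 1 to 1 + 1 = hour 2.
Whirlpool cannot begin until milling (finishes hour 2). It runs from hour 2 to 2 + 9 = hour 11.
Mashing waits on milling (finishes hour 2, plus 2-hour gap → hour 4), so it starts at hour 4 and finishes at 4 + 4 = hour 8.
Chilling waits on mashing (finishes hour 8), so it starts at hour 8 and finishes at 8 + 4 = hour 12.
The boil waits on mashing (finishes hour 8, plus 1-hour gap → hour 9), so it starts at hour 9 and finishes at 9 + 3 = hour 12.
Pitching cannot start until the boil (finishes hour 12, plus 1-hour gap → hour 13); mashing (finishes hour 8). The controlling bound is hour 13, so pitching finishes at 13 + 2 = hour 15.
For conditioning: pitching (finishes hour 15, plus 2-hour gap → hour 17); chilling (finishes hour 12). Taking the maximum gives a start of hour 17, and it finishes at 17 + 9 = hour 26.
All tasks are finished once the last one completes. Finish times: Milling at 2, Mashing at 8, The boil at 12, Whirlpool at 11, Chilling at 12, Pitching at 15, Conditioning at 26. The latest is hour 26.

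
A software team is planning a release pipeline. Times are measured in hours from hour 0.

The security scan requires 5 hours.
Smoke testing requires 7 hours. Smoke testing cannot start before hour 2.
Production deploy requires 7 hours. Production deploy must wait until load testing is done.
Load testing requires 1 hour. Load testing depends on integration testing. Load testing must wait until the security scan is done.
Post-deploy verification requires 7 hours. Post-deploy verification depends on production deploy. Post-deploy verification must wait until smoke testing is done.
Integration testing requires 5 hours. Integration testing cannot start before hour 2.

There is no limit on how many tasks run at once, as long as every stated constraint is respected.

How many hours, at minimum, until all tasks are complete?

22

Smoke testing cannot begin until its own release at hour 2. It runs from hour 2 to 2 + 7 = hour 9.
Nothing blocks the security scan, so it runs from hour 0 to hour 5.
Integration testing cannot begin until its own release at hour 2. It runs from hour 2 to 2 + 5 = hour 7.
For load testing: integration testing (finishes hour 7); the security scan (finishes hour 5). Taking the maximum gives a start of hour 7, and it finishes at 7 + 1 = hour 8.
Production deploy cannot begin until load testing (finishes hour 8). It runs from hour 8 to 8 + 7 = hour 15.
Post-deploy verification cannot start until production deploy (finishes hour 15); smoke testing (finishes hour 9). The controlling bound is hour 15, so post-deploy verification finishes at 15 + 7 = hour 22.
All tasks are finished once the last one completes. Finish times: Integration testing at 7, The security scan at 5, Smoke testing at 9, Load testing at 8, Production deploy at 15, Post-deploy verification at 22. The latest is hour 22.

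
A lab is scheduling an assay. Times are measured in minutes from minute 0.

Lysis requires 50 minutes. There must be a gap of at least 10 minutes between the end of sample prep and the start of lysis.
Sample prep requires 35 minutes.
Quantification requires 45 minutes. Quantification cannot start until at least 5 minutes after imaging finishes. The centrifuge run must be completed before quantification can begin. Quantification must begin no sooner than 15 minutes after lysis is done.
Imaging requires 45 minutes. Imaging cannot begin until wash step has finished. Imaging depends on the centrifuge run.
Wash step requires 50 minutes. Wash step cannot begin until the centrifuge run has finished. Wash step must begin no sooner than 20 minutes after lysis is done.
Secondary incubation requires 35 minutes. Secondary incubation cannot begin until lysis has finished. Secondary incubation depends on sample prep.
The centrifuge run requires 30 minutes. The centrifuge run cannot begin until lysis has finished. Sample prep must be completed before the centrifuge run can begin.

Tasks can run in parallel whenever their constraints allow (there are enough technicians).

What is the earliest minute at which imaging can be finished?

Sample prep can start immediately at minute 0; it finishes at minute 35.
Lysis waits on sample prep (finishes minute 35, plus 10-minute gap → minute 45), so it starts at minute 45 and finishes at 45 + 50 = minute 95.
The centrifuge run has to wait for lysis (finishes minute 95); sample prep (finishes minute 35). The latest of these is minute 95, so the centrifuge run runs minute 95 to 95 + 30 = minute 125.
Wash step cannot start until the centrifuge run (finishes minute 125); lysis (finishes minute 95, plus 20-minute gap → minute 115). The controlling bound is minute 125, so wash step finishes at 125 + 50 = minute 175.
Imaging has to wait for wash step (finishes minute 175); the centrifuge run (finishes minute 125). The latest of these is minute 175, so imaging runs minute 175 to 175 + 45 = minute 220.

220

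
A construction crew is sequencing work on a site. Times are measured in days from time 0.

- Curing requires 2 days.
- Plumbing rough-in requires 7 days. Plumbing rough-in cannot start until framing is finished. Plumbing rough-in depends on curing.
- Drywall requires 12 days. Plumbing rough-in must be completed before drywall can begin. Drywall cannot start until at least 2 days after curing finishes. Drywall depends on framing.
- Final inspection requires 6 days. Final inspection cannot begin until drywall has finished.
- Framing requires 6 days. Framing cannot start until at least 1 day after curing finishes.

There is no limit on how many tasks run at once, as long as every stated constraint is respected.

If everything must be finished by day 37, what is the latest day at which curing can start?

3

Nothing follows final inspection; the deadline of day 37 is its only limit. It must start by 37 − 6 = day 31.
Drywall has to be done before final inspection (must start by day 31). That means finishing by day 31, i.e. starting by 31 − 12 = day 19.
Since drywall (must start by day 19) depends on it, plumbing rough-in must finish by day 19. Backing off its 7-day duration gives a latest start of day 12.
For framing: plumbing rough-in (must start by day 12); drywall (must start by day 19). The most restrictive is day 12; with a 6-day duration, framing must start by day 6.
Curing feeds framing (must start by day 6, minus 1-day gap → day 5); plumbing rough-in (must start by day 12); drywall (must start by day 19, minus 2-day gap → day 17). Taking the minimum, curing must finish by day 5 and start by 5 − 2 = day 3.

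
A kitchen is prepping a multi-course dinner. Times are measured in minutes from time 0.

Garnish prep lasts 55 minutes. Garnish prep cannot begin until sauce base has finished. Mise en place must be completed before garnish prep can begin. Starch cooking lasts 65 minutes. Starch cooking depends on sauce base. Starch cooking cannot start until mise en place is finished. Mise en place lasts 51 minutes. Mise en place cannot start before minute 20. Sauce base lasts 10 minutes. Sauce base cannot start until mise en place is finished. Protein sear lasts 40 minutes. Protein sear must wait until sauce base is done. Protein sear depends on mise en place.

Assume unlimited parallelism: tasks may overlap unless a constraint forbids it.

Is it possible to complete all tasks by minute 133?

No

After its own release at minute 20, mise en place can start at minute 20 and finishes at minute 71.
After mise en place (finishes minute 71), sauce base can start at minute 71 and finishes at minute 81.
Garnish prep needs all of sauce base (finishes minute 81); mise en place (finishes minute 71). That puts its earliest start at minute 81; it finishes at 81 + 55 = minute 136.
Starch cooking has to wait for sauce base (finishes minute 81); mise en place (finishes minute 71). The latest of these is minute 81, so starch cooking runs minute 81 to 81 + 65 = minute 146.
Protein sear needs all of sauce base (finishes minute 81); mise en place (finishes minute 71). That puts its earliest start at minute 81; it finishes at 81 + 40 = minute 121.
The earliest everything can be done is minute 146, which is after the deadline of 133, so it is not possible.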